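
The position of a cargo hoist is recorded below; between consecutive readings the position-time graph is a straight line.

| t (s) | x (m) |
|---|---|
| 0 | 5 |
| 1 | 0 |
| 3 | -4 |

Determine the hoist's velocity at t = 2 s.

-2 m/s

Velocity is the slope of the x-t graph on 1–3 s: (-4 − 0)/(3 − 1) = -2 m/s.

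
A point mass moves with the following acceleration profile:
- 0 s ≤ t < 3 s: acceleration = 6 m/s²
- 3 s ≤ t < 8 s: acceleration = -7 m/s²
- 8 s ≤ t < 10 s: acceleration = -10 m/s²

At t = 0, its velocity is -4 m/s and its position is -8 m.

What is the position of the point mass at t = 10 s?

On each constant-a segment, Δv = aΔt and Δx = v₀Δt + ½aΔt²; chain segment to segment.
0–3 s: v starts -4 m/s; Δx = -4·3 + ½·6·3² = 15 m; v ends 14 m/s.
3–8 s: v starts 14 m/s; Δx = 14·5 + ½·-7·5² = -17.5 m; v ends -21 m/s.
8–10 s: v starts -21 m/s; Δx = -21·2 + ½·-10·2² = -62 m; v ends -41 m/s.
x(10) = -8 + Σ Δx = -72.5 m.

-72.5 m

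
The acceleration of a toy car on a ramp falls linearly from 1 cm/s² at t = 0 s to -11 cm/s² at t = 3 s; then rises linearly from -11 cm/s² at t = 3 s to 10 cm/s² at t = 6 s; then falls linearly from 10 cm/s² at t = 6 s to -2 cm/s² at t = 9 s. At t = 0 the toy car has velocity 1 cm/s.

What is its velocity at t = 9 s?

Δv equals the area under the a-t graph; then v = v₀ + Δv.
0–3 s: ½(1 + -11)(3) = -15 cm/s
3–6 s: ½(-11 + 10)(3) = -1.5 cm/s
6–9 s: ½(10 + -2)(3) = 12 cm/s
Δv = -4.5 cm/s, so v(9) = 1 + (-4.5) = -3.5 cm/s.

-3.5 cm/s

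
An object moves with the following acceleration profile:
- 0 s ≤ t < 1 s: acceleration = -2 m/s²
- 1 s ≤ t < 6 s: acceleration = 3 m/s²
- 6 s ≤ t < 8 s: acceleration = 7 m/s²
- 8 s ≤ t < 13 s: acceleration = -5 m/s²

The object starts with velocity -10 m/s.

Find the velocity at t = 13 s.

Δv equals the area under the a-t graph; then v = v₀ + Δv.
0–1 s: -2 × 1 = -2 m/s
1–6 s: 3 × 5 = 15 m/s
6–8 s: 7 × 2 = 14 m/s
8–13 s: -5 × 5 = -25 m/s
Δv = 2 m/s, so v(13) = -10 + (2) = -8 m/s.

-8 m/s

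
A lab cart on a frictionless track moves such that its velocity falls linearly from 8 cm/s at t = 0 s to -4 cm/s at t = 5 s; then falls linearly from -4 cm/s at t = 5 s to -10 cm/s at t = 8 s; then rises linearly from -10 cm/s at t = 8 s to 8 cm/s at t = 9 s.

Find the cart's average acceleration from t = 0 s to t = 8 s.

Average acceleration = Δv/Δt = (-10 − 8)/(8 − 0) = -2.25 cm/s².

-2.25 cm/s²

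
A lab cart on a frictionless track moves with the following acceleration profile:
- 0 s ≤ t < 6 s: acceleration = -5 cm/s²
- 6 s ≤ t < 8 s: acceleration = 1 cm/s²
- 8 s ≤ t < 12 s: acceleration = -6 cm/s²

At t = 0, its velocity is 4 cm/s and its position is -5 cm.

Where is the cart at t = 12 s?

On each constant-a segment, Δv = aΔt and Δx = v₀Δt + ½aΔt²; chain segment to segment.
0–6 s: v starts 4 cm/s; Δx = 4·6 + ½·-5·6² = -66 cm; v ends -26 cm/s.
6–8 s: v starts -26 cm/s; Δx = -26·2 + ½·1·2² = -50 cm; v ends -24 cm/s.
8–12 s: v starts -24 cm/s; Δx = -24·4 + ½·-6·4² = -144 cm; v ends -48 cm/s.
x(12) = -5 + Σ Δx = -265 cm.

-265 cm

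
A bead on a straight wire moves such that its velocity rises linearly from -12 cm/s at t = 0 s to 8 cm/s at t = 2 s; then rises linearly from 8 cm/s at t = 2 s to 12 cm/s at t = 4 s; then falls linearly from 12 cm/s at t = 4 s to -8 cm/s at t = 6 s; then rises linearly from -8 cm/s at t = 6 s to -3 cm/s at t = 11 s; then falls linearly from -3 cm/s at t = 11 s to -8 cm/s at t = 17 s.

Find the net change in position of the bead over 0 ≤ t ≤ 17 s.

-40.5 cm

Net displacement equals the area under the velocity-time graph (areas below the axis count negative).
0–2 s: ½(-12 + 8)(2) = -4 cm
2–4 s: ½(8 + 12)(2) = 20 cm
4–6 s: ½(12 + -8)(2) = 4 cm
6–11 s: ½(-8 + -3)(5) = -27.5 cm
11–17 s: ½(-3 + -8)(6) = -33 cm
Net displacement = -40.5 cm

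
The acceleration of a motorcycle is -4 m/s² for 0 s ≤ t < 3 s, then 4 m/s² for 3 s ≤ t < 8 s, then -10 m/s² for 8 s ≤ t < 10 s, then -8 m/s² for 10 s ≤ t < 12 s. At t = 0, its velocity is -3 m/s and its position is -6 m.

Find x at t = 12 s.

-114 m

On each constant-a segment, Δv = aΔt and Δx = v₀Δt + ½aΔt²; chain segment to segment.
0–3 s: v starts -3 m/s; Δx = -3·3 + ½·-4·3² = -27 m; v ends -15 m/s.
3–8 s: v starts -15 m/s; Δx = -15·5 + ½·4·5² = -25 m; v ends 5 m/s.
8–10 s: v starts 5 m/s; Δx = 5·2 + ½·-10·2² = -10 m; v ends -15 m/s.
10–12 s: v starts -15 m/s; Δx = -15·2 + ½·-8·2² = -46 m; v ends -31 m/s.
x(12) = -6 + Σ Δx = -114 m.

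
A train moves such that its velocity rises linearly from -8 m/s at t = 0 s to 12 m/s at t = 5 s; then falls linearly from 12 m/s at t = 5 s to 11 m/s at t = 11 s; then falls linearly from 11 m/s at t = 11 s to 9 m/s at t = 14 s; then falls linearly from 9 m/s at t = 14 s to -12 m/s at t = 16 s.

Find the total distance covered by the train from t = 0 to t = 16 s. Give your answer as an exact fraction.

Total distance travelled is ∫|v| dt — sum the magnitudes of each area piece.
0–5 s: v = 0 at t = 2 s; triangle areas 8 + 18 = 26 m
5–11 s: |½(12 + 11)(6)| = 69 m
11–14 s: |½(11 + 9)(3)| = 30 m
14–16 s: v = 0 at t = 104/7 s; triangle areas 27/7 + 48/7 = 75/7 m
Total distance = 950/7 m

950/7 m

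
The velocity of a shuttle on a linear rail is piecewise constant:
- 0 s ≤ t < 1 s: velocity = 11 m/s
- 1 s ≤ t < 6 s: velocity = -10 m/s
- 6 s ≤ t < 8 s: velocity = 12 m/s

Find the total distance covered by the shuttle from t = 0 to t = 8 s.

Distance (not displacement) is the total path length: add the absolute areas under v-t.
0–1 s: |11| × 1 = 11 m
1–6 s: |-10| × 5 = 50 m
6–8 s: |12| × 2 = 24 m
Total distance = 85 m

85 m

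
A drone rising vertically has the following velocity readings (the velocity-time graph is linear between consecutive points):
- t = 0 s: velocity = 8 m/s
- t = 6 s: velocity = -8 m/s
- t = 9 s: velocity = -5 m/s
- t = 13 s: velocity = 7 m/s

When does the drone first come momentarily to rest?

v changes sign on 0–6 s (from 8 to -8); the graph is linear there, so v = 0 at t = 0 + (-8)·(6 − 0)/(-8 − 8) = 3 s.

t = 3 s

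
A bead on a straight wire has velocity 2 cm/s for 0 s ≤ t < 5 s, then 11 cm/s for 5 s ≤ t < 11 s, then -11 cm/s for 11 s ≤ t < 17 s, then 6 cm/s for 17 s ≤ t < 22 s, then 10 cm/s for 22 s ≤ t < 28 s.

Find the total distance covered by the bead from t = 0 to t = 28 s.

Total distance travelled is ∫|v| dt — sum the magnitudes of each area piece.
0–5 s: |2| × 5 = 10 cm
5–11 s: |11| × 6 = 66 cm
11–17 s: |-11| × 6 = 66 cm
17–22 s: |6| × 5 = 30 cm
22–28 s: |10| × 6 = 60 cm
Total distance = 232 cm

232 cm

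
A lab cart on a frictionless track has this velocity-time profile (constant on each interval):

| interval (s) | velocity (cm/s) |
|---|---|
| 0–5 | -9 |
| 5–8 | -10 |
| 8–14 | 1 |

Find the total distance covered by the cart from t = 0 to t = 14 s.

81 cm

Total distance travelled is ∫|v| dt — sum the magnitudes of each area piece.
0–5 s: |-9| × 5 = 45 cm
5–8 s: |-10| × 3 = 30 cm
8–14 s: |1| × 6 = 6 cm
Total distance = 81 cm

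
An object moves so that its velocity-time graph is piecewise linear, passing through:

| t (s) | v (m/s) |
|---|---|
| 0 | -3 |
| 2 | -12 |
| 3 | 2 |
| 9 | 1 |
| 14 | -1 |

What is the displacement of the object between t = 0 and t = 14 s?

-11 m

Displacement is the signed area under the v-t curve.
0–2 s: ½(-3 + -12)(2) = -15 m
2–3 s: ½(-12 + 2)(1) = -5 m
3–9 s: ½(2 + 1)(6) = 9 m
9–14 s: ½(1 + -1)(5) = 0 m
Net displacement = -11 m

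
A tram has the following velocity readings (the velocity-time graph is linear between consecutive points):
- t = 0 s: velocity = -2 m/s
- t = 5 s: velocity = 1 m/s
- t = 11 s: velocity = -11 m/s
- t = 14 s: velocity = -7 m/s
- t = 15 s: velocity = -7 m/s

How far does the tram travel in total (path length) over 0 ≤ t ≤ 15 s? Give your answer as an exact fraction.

Distance (not displacement) is the total path length: add the absolute areas under v-t.
0–5 s: v = 0 at t = 10/3 s; triangle areas 10/3 + 5/6 = 25/6 m
5–11 s: v = 0 at t = 5.5 s; triangle areas 0.25 + 30.25 = 30.5 m
11–14 s: |½(-11 + -7)(3)| = 27 m
14–15 s: |-7| × 1 = 7 m
Total distance = 206/3 m

206/3 m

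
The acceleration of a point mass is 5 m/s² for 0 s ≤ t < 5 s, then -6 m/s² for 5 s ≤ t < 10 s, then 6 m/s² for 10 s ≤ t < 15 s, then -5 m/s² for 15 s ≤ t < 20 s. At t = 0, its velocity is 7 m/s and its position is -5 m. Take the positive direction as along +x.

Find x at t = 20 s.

On each constant-a segment, Δv = aΔt and Δx = v₀Δt + ½aΔt²; chain segment to segment.
0–5 s: v starts 7 m/s; Δx = 7·5 + ½·5·5² = 97.5 m; v ends 32 m/s.
5–10 s: v starts 32 m/s; Δx = 32·5 + ½·-6·5² = 85 m; v ends 2 m/s.
10–15 s: v starts 2 m/s; Δx = 2·5 + ½·6·5² = 85 m; v ends 32 m/s.
15–20 s: v starts 32 m/s; Δx = 32·5 + ½·-5·5² = 97.5 m; v ends 7 m/s.
x(20) = -5 + Σ Δx = 360 m.

360 m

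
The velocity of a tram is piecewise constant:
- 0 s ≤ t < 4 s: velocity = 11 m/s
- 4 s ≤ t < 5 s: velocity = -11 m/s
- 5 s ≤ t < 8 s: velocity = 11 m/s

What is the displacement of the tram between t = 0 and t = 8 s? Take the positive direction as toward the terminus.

66 m

Displacement is the signed area under the v-t curve.
0–4 s: 11 × 4 = 44 m
4–5 s: -11 × 1 = -11 m
5–8 s: 11 × 3 = 33 m
Net displacement = 66 m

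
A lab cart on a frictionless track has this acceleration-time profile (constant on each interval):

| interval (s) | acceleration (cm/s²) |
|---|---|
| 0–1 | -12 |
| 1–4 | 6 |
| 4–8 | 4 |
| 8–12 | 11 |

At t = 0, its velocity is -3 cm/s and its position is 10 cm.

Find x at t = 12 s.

On each constant-a segment, Δv = aΔt and Δx = v₀Δt + ½aΔt²; chain segment to segment.
0–1 s: v starts -3 cm/s; Δx = -3·1 + ½·-12·1² = -9 cm; v ends -15 cm/s.
1–4 s: v starts -15 cm/s; Δx = -15·3 + ½·6·3² = -18 cm; v ends 3 cm/s.
4–8 s: v starts 3 cm/s; Δx = 3·4 + ½·4·4² = 44 cm; v ends 19 cm/s.
8–12 s: v starts 19 cm/s; Δx = 19·4 + ½·11·4² = 164 cm; v ends 63 cm/s.
x(12) = 10 + Σ Δx = 191 cm.

191 cm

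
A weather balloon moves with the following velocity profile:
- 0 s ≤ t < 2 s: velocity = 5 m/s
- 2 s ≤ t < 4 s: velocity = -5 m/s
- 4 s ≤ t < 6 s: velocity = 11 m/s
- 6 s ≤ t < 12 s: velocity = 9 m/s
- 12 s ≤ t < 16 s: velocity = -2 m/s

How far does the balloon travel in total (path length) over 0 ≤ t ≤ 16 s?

104 m

Distance (not displacement) is the total path length: add the absolute areas under v-t.
0–2 s: |5| × 2 = 10 m
2–4 s: |-5| × 2 = 10 m
4–6 s: |11| × 2 = 22 m
6–12 s: |9| × 6 = 54 m
12–16 s: |-2| × 4 = 8 m
Total distance = 104 m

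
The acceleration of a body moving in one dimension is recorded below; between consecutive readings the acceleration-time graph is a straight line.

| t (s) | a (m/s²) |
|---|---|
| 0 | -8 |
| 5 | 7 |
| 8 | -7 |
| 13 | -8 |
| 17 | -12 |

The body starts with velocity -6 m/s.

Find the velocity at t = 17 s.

-86 m/s

Δv equals the area under the a-t graph; then v = v₀ + Δv.
0–5 s: ½(-8 + 7)(5) = -2.5 m/s
5–8 s: ½(7 + -7)(3) = 0 m/s
8–13 s: ½(-7 + -8)(5) = -37.5 m/s
13–17 s: ½(-8 + -12)(4) = -40 m/s
Δv = -80 m/s, so v(17) = -6 + (-80) = -86 m/s.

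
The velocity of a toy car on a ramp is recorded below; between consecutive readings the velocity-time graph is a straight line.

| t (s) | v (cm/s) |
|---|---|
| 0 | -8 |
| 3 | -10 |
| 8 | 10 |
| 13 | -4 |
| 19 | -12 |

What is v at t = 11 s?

On 8–13 s the graph is linear from 10 to -4 cm/s: v(11) = 10 + (-4 − 10)·(11 − 8)/(13 − 8) = 1.6 cm/s.

1.6 cm/s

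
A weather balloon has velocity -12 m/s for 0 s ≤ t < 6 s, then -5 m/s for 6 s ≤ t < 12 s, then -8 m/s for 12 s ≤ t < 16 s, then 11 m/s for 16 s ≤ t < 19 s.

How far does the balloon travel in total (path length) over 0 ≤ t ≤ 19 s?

167 m

Distance (not displacement) is the total path length: add the absolute areas under v-t.
0–6 s: |-12| × 6 = 72 m
6–12 s: |-5| × 6 = 30 m
12–16 s: |-8| × 4 = 32 m
16–19 s: |11| × 3 = 33 m
Total distance = 167 m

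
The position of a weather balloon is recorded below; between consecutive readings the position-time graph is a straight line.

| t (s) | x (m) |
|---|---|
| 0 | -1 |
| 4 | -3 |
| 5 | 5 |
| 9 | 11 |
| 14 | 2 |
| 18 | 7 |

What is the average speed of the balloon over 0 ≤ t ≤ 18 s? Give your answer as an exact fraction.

5/3 m/s

Average speed = (total path length)/(elapsed time); on a piecewise-linear x-t graph the path length is Σ|Δx|.
0–4 s: |Δx| = |-3 − -1| = 2 m
4–5 s: |Δx| = |5 − -3| = 8 m
5–9 s: |Δx| = |11 − 5| = 6 m
9–14 s: |Δx| = |2 − 11| = 9 m
14–18 s: |Δx| = |7 − 2| = 5 m
Total path = 30 m; average speed = 30/18 = 5/3 m/s.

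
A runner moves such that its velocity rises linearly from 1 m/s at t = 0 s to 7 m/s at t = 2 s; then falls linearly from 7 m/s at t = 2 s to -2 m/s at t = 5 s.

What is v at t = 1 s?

4 m/s

On 0–2 s the graph is linear from 1 to 7 m/s: v(1) = 1 + (7 − 1)·(1 − 0)/(2 − 0) = 4 m/s.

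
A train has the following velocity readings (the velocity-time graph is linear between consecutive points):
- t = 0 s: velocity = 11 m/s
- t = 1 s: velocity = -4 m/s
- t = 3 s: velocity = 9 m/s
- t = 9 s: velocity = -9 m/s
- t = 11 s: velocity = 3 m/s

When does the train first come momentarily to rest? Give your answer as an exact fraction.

t = 11/15 s

v changes sign on 0–1 s (from 11 to -4); the graph is linear there, so v = 0 at t = 0 + (-11)·(1 − 0)/(-4 − 11) = 11/15 s.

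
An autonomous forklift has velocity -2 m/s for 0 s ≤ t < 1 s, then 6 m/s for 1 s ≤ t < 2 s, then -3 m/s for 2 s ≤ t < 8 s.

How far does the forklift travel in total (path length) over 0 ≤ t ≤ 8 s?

26 m

Total distance travelled is ∫|v| dt — sum the magnitudes of each area piece.
0–1 s: |-2| × 1 = 2 m
1–2 s: |6| × 1 = 6 m
2–8 s: |-3| × 6 = 18 m
Total distance = 26 m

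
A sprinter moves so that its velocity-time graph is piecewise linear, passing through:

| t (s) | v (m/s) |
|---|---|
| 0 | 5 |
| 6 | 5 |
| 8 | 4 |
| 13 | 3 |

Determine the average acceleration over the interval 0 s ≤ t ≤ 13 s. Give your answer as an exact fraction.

Average acceleration = Δv/Δt = (3 − 5)/(13 − 0) = -2/13 m/s².

-2/13 m/s²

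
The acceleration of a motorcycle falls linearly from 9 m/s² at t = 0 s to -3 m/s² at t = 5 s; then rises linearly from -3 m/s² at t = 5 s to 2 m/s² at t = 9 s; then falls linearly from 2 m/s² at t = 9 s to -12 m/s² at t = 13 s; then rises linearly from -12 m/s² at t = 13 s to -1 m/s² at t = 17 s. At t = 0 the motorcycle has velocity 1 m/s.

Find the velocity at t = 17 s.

-32 m/s

Δv equals the area under the a-t graph; then v = v₀ + Δv.
0–5 s: ½(9 + -3)(5) = 15 m/s
5–9 s: ½(-3 + 2)(4) = -2 m/s
9–13 s: ½(2 + -12)(4) = -20 m/s
13–17 s: ½(-12 + -1)(4) = -26 m/s
Δv = -33 m/s, so v(17) = 1 + (-33) = -32 m/s.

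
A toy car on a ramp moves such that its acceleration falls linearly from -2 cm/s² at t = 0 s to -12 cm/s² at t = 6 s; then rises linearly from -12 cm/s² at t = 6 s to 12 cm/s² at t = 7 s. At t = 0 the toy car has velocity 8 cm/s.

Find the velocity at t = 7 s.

-34 cm/s

Δv equals the area under the a-t graph; then v = v₀ + Δv.
0–6 s: ½(-2 + -12)(6) = -42 cm/s
6–7 s: ½(-12 + 12)(1) = 0 cm/s
Δv = -42 cm/s, so v(7) = 8 + (-42) = -34 cm/s.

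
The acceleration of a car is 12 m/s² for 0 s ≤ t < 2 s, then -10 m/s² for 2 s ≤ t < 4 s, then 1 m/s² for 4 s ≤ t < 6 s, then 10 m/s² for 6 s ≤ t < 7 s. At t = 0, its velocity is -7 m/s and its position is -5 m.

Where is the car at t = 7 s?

On each constant-a segment, Δv = aΔt and Δx = v₀Δt + ½aΔt²; chain segment to segment.
0–2 s: v starts -7 m/s; Δx = -7·2 + ½·12·2² = 10 m; v ends 17 m/s.
2–4 s: v starts 17 m/s; Δx = 17·2 + ½·-10·2² = 14 m; v ends -3 m/s.
4–6 s: v starts -3 m/s; Δx = -3·2 + ½·1·2² = -4 m; v ends -1 m/s.
6–7 s: v starts -1 m/s; Δx = -1·1 + ½·10·1² = 4 m; v ends 9 m/s.
x(7) = -5 + Σ Δx = 19 m.

19 m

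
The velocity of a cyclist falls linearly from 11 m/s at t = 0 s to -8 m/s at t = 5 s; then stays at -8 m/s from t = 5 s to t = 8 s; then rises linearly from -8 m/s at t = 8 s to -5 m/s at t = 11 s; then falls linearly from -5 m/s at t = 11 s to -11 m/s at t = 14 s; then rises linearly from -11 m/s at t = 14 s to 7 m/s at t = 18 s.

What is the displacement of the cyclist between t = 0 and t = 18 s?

-68 m

Net displacement equals the area under the velocity-time graph (areas below the axis count negative).
0–5 s: ½(11 + -8)(5) = 7.5 m
5–8 s: -8 × 3 = -24 m
8–11 s: ½(-8 + -5)(3) = -19.5 m
11–14 s: ½(-5 + -11)(3) = -24 m
14–18 s: ½(-11 + 7)(4) = -8 m
Net displacement = -68 m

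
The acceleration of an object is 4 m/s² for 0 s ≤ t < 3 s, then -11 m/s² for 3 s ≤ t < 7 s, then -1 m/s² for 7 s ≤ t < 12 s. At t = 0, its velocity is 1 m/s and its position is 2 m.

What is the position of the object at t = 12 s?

-180.5 m

On each constant-a segment, Δv = aΔt and Δx = v₀Δt + ½aΔt²; chain segment to segment.
0–3 s: v starts 1 m/s; Δx = 1·3 + ½·4·3² = 21 m; v ends 13 m/s.
3–7 s: v starts 13 m/s; Δx = 13·4 + ½·-11·4² = -36 m; v ends -31 m/s.
7–12 s: v starts -31 m/s; Δx = -31·5 + ½·-1·5² = -167.5 m; v ends -36 m/s.
x(12) = 2 + Σ Δx = -180.5 m.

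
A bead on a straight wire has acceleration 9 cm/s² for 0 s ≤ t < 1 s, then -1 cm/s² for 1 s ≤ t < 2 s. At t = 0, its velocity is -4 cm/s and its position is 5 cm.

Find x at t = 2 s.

10 cm

On each constant-a segment, Δv = aΔt and Δx = v₀Δt + ½aΔt²; chain segment to segment.
0–1 s: v starts -4 cm/s; Δx = -4·1 + ½·9·1² = 0.5 cm; v ends 5 cm/s.
1–2 s: v starts 5 cm/s; Δx = 5·1 + ½·-1·1² = 4.5 cm; v ends 4 cm/s.
x(2) = 5 + Σ Δx = 10 cm.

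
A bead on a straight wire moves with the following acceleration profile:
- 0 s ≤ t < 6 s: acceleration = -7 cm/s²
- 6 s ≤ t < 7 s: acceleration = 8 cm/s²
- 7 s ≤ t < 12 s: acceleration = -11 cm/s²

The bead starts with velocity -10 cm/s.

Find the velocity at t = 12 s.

Δv equals the area under the a-t graph; then v = v₀ + Δv.
0–6 s: -7 × 6 = -42 cm/s
6–7 s: 8 × 1 = 8 cm/s
7–12 s: -11 × 5 = -55 cm/s
Δv = -89 cm/s, so v(12) = -10 + (-89) = -99 cm/s.

-99 cm/s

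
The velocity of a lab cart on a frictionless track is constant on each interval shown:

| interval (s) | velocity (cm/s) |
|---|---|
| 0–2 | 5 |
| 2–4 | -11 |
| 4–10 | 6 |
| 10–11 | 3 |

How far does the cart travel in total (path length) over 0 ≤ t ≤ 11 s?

71 cm

Distance (not displacement) is the total path length: add the absolute areas under v-t.
0–2 s: |5| × 2 = 10 cm
2–4 s: |-11| × 2 = 22 cm
4–10 s: |6| × 6 = 36 cm
10–11 s: |3| × 1 = 3 cm
Total distance = 71 cm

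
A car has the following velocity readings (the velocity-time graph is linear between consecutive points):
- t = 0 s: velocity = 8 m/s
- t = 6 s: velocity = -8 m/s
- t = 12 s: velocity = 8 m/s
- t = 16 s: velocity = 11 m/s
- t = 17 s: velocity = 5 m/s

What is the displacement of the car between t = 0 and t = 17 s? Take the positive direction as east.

46 m

Net displacement equals the area under the velocity-time graph (areas below the axis count negative).
0–6 s: ½(8 + -8)(6) = 0 m
6–12 s: ½(-8 + 8)(6) = 0 m
12–16 s: ½(8 + 11)(4) = 38 m
16–17 s: ½(11 + 5)(1) = 8 m
Net displacement = 46 m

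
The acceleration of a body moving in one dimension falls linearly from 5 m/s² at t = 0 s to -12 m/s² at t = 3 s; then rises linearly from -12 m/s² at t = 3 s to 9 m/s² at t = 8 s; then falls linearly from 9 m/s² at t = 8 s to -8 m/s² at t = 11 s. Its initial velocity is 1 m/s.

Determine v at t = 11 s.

-15.5 m/s

Δv equals the area under the a-t graph; then v = v₀ + Δv.
0–3 s: ½(5 + -12)(3) = -10.5 m/s
3–8 s: ½(-12 + 9)(5) = -7.5 m/s
8–11 s: ½(9 + -8)(3) = 1.5 m/s
Δv = -16.5 m/s, so v(11) = 1 + (-16.5) = -15.5 m/s.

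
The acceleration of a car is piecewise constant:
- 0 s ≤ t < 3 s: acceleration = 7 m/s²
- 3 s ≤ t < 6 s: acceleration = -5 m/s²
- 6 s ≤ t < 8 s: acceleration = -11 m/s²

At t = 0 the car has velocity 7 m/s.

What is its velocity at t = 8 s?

-9 m/s

Δv equals the area under the a-t graph; then v = v₀ + Δv.
0–3 s: 7 × 3 = 21 m/s
3–6 s: -5 × 3 = -15 m/s
6–8 s: -11 × 2 = -22 m/s
Δv = -16 m/s, so v(8) = 7 + (-16) = -9 m/s.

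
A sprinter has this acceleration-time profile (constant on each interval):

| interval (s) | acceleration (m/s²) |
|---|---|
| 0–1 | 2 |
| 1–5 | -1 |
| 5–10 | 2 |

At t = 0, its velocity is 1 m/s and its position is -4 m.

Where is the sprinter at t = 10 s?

22 m

On each constant-a segment, Δv = aΔt and Δx = v₀Δt + ½aΔt²; chain segment to segment.
0–1 s: v starts 1 m/s; Δx = 1·1 + ½·2·1² = 2 m; v ends 3 m/s.
1–5 s: v starts 3 m/s; Δx = 3·4 + ½·-1·4² = 4 m; v ends -1 m/s.
5–10 s: v starts -1 m/s; Δx = -1·5 + ½·2·5² = 20 m; v ends 9 m/s.
x(10) = -4 + Σ Δx = 22 m.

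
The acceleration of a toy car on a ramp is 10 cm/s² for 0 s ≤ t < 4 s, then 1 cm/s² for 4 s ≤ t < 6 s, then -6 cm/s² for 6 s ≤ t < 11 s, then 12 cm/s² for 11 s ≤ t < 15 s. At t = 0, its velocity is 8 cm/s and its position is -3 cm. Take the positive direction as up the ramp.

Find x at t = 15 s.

558 cm

On each constant-a segment, Δv = aΔt and Δx = v₀Δt + ½aΔt²; chain segment to segment.
0–4 s: v starts 8 cm/s; Δx = 8·4 + ½·10·4² = 112 cm; v ends 48 cm/s.
4–6 s: v starts 48 cm/s; Δx = 48·2 + ½·1·2² = 98 cm; v ends 50 cm/s.
6–11 s: v starts 50 cm/s; Δx = 50·5 + ½·-6·5² = 175 cm; v ends 20 cm/s.
11–15 s: v starts 20 cm/s; Δx = 20·4 + ½·12·4² = 176 cm; v ends 68 cm/s.
x(15) = -3 + Σ Δx = 558 cm.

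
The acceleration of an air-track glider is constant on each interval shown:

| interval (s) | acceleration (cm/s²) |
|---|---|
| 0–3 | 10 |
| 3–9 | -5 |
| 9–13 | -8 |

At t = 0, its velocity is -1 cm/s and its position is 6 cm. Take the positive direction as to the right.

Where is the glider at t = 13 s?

On each constant-a segment, Δv = aΔt and Δx = v₀Δt + ½aΔt²; chain segment to segment.
0–3 s: v starts -1 cm/s; Δx = -1·3 + ½·10·3² = 42 cm; v ends 29 cm/s.
3–9 s: v starts 29 cm/s; Δx = 29·6 + ½·-5·6² = 84 cm; v ends -1 cm/s.
9–13 s: v starts -1 cm/s; Δx = -1·4 + ½·-8·4² = -68 cm; v ends -33 cm/s.
x(13) = 6 + Σ Δx = 64 cm.

64 cm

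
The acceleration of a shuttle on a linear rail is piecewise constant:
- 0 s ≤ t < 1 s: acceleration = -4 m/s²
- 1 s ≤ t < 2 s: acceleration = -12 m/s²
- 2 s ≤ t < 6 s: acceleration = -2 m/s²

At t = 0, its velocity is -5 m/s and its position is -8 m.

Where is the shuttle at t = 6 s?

On each constant-a segment, Δv = aΔt and Δx = v₀Δt + ½aΔt²; chain segment to segment.
0–1 s: v starts -5 m/s; Δx = -5·1 + ½·-4·1² = -7 m; v ends -9 m/s.
1–2 s: v starts -9 m/s; Δx = -9·1 + ½·-12·1² = -15 m; v ends -21 m/s.
2–6 s: v starts -21 m/s; Δx = -21·4 + ½·-2·4² = -100 m; v ends -29 m/s.
x(6) = -8 + Σ Δx = -130 m.

-130 m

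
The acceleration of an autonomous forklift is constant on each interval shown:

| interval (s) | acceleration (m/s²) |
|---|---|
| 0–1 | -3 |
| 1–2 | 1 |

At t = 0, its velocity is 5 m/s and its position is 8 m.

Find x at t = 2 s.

14 m

On each constant-a segment, Δv = aΔt and Δx = v₀Δt + ½aΔt²; chain segment to segment.
0–1 s: v starts 5 m/s; Δx = 5·1 + ½·-3·1² = 3.5 m; v ends 2 m/s.
1–2 s: v starts 2 m/s; Δx = 2·1 + ½·1·1² = 2.5 m; v ends 3 m/s.
x(2) = 8 + Σ Δx = 14 m.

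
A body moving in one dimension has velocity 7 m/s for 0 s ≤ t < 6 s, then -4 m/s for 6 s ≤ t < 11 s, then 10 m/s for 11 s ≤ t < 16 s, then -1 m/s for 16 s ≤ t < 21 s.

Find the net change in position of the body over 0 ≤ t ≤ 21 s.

67 m

Displacement is the signed area under the v-t curve.
0–6 s: 7 × 6 = 42 m
6–11 s: -4 × 5 = -20 m
11–16 s: 10 × 5 = 50 m
16–21 s: -1 × 5 = -5 m
Net displacement = 67 m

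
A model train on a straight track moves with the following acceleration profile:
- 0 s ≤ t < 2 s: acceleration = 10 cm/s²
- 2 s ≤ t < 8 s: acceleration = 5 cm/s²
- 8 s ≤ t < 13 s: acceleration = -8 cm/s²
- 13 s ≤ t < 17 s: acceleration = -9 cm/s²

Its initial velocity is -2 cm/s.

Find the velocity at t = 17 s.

-28 cm/s

Δv equals the area under the a-t graph; then v = v₀ + Δv.
0–2 s: 10 × 2 = 20 cm/s
2–8 s: 5 × 6 = 30 cm/s
8–13 s: -8 × 5 = -40 cm/s
13–17 s: -9 × 4 = -36 cm/s
Δv = -26 cm/s, so v(17) = -2 + (-26) = -28 cm/s.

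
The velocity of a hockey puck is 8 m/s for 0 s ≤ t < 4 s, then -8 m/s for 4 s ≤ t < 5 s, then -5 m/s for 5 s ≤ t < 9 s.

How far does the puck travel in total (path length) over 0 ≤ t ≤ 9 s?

Distance (not displacement) is the total path length: add the absolute areas under v-t.
0–4 s: |8| × 4 = 32 m
4–5 s: |-8| × 1 = 8 m
5–9 s: |-5| × 4 = 20 m
Total distance = 60 m

60 m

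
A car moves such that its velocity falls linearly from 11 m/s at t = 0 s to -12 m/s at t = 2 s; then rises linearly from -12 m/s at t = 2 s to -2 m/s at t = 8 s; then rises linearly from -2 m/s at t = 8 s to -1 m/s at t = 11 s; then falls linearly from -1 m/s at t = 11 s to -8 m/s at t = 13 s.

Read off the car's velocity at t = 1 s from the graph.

On 0–2 s the graph is linear from 11 to -12 m/s: v(1) = 11 + (-12 − 11)·(1 − 0)/(2 − 0) = -0.5 m/s.

-0.5 m/s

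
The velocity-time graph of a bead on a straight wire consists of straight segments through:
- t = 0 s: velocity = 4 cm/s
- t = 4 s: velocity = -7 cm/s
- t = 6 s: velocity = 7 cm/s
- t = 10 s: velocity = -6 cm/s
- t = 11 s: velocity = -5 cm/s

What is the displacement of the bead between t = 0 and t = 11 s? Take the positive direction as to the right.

Net displacement equals the area under the velocity-time graph (areas below the axis count negative).
0–4 s: ½(4 + -7)(4) = -6 cm
4–6 s: ½(-7 + 7)(2) = 0 cm
6–10 s: ½(7 + -6)(4) = 2 cm
10–11 s: ½(-6 + -5)(1) = -5.5 cm
Net displacement = -9.5 cm

-9.5 cm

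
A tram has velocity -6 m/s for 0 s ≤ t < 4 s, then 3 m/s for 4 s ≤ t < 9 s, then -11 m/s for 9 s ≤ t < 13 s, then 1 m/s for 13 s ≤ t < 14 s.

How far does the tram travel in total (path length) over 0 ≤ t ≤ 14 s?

84 m

Total distance travelled is ∫|v| dt — sum the magnitudes of each area piece.
0–4 s: |-6| × 4 = 24 m
4–9 s: |3| × 5 = 15 m
9–13 s: |-11| × 4 = 44 m
13–14 s: |1| × 1 = 1 m
Total distance = 84 m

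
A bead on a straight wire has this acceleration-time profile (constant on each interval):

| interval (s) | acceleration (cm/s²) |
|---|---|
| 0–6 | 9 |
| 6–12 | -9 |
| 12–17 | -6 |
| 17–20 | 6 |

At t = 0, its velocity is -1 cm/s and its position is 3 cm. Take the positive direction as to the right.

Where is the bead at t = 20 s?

On each constant-a segment, Δv = aΔt and Δx = v₀Δt + ½aΔt²; chain segment to segment.
0–6 s: v starts -1 cm/s; Δx = -1·6 + ½·9·6² = 156 cm; v ends 53 cm/s.
6–12 s: v starts 53 cm/s; Δx = 53·6 + ½·-9·6² = 156 cm; v ends -1 cm/s.
12–17 s: v starts -1 cm/s; Δx = -1·5 + ½·-6·5² = -80 cm; v ends -31 cm/s.
17–20 s: v starts -31 cm/s; Δx = -31·3 + ½·6·3² = -66 cm; v ends -13 cm/s.
x(20) = 3 + Σ Δx = 169 cm.

169 cm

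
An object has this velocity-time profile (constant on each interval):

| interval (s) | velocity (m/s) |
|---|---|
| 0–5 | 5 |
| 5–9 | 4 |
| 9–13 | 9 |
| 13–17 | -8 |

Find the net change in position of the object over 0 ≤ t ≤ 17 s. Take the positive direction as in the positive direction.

Displacement is the signed area under the v-t curve.
0–5 s: 5 × 5 = 25 m
5–9 s: 4 × 4 = 16 m
9–13 s: 9 × 4 = 36 m
13–17 s: -8 × 4 = -32 m
Net displacement = 45 m

45 m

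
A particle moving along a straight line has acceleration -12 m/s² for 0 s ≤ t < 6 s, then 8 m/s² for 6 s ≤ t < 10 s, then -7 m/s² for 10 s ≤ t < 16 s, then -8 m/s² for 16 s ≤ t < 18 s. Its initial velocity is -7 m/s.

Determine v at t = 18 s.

Δv equals the area under the a-t graph; then v = v₀ + Δv.
0–6 s: -12 × 6 = -72 m/s
6–10 s: 8 × 4 = 32 m/s
10–16 s: -7 × 6 = -42 m/s
16–18 s: -8 × 2 = -16 m/s
Δv = -98 m/s, so v(18) = -7 + (-98) = -105 m/s.

-105 m/s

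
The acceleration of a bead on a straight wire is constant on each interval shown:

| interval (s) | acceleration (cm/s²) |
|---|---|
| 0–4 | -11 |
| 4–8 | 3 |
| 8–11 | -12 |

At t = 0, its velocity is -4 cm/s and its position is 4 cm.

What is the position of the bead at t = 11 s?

-430 cm

On each constant-a segment, Δv = aΔt and Δx = v₀Δt + ½aΔt²; chain segment to segment.
0–4 s: v starts -4 cm/s; Δx = -4·4 + ½·-11·4² = -104 cm; v ends -48 cm/s.
4–8 s: v starts -48 cm/s; Δx = -48·4 + ½·3·4² = -168 cm; v ends -36 cm/s.
8–11 s: v starts -36 cm/s; Δx = -36·3 + ½·-12·3² = -162 cm; v ends -72 cm/s.
x(11) = 4 + Σ Δx = -430 cm.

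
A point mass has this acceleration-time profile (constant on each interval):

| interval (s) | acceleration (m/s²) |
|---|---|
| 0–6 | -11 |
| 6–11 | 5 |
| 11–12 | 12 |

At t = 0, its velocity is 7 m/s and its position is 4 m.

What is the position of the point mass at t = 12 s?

-412.5 m

On each constant-a segment, Δv = aΔt and Δx = v₀Δt + ½aΔt²; chain segment to segment.
0–6 s: v starts 7 m/s; Δx = 7·6 + ½·-11·6² = -156 m; v ends -59 m/s.
6–11 s: v starts -59 m/s; Δx = -59·5 + ½·5·5² = -232.5 m; v ends -34 m/s.
11–12 s: v starts -34 m/s; Δx = -34·1 + ½·12·1² = -28 m; v ends -22 m/s.
x(12) = 4 + Σ Δx = -412.5 m.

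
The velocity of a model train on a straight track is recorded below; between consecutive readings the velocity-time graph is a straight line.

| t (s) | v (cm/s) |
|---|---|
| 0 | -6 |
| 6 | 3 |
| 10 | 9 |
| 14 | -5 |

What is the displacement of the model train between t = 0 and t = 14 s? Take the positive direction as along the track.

Displacement is the signed area under the v-t curve.
0–6 s: ½(-6 + 3)(6) = -9 cm
6–10 s: ½(3 + 9)(4) = 24 cm
10–14 s: ½(9 + -5)(4) = 8 cm
Net displacement = 23 cm

23 cm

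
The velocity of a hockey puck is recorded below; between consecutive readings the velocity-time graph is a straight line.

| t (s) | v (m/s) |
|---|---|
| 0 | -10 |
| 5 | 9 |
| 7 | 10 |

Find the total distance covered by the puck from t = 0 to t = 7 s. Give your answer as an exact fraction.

1627/38 m

Distance (not displacement) is the total path length: add the absolute areas under v-t.
0–5 s: v = 0 at t = 50/19 s; triangle areas 250/19 + 405/38 = 905/38 m
5–7 s: |½(9 + 10)(2)| = 19 m
Total distance = 1627/38 m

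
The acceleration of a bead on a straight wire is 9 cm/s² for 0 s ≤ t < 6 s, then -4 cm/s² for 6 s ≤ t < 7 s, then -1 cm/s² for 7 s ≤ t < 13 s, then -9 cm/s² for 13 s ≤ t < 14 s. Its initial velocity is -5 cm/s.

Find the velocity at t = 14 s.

30 cm/s

Δv equals the area under the a-t graph; then v = v₀ + Δv.
0–6 s: 9 × 6 = 54 cm/s
6–7 s: -4 × 1 = -4 cm/s
7–13 s: -1 × 6 = -6 cm/s
13–14 s: -9 × 1 = -9 cm/s
Δv = 35 cm/s, so v(14) = -5 + (35) = 30 cm/s.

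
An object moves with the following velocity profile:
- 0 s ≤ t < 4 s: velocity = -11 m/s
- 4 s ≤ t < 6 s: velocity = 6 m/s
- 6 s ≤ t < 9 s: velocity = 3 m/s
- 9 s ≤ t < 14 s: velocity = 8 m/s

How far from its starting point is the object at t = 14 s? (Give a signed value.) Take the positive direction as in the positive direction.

Net displacement equals the area under the velocity-time graph (areas below the axis count negative).
0–4 s: -11 × 4 = -44 m
4–6 s: 6 × 2 = 12 m
6–9 s: 3 × 3 = 9 m
9–14 s: 8 × 5 = 40 m
Net displacement = 17 m

17 m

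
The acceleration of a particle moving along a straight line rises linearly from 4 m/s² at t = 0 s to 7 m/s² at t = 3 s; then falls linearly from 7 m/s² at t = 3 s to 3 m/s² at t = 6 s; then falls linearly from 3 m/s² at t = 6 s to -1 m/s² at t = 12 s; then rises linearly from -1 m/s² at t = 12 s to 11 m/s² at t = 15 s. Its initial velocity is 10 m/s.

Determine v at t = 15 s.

Δv equals the area under the a-t graph; then v = v₀ + Δv.
0–3 s: ½(4 + 7)(3) = 16.5 m/s
3–6 s: ½(7 + 3)(3) = 15 m/s
6–12 s: ½(3 + -1)(6) = 6 m/s
12–15 s: ½(-1 + 11)(3) = 15 m/s
Δv = 52.5 m/s, so v(15) = 10 + (52.5) = 62.5 m/s.

62.5 m/s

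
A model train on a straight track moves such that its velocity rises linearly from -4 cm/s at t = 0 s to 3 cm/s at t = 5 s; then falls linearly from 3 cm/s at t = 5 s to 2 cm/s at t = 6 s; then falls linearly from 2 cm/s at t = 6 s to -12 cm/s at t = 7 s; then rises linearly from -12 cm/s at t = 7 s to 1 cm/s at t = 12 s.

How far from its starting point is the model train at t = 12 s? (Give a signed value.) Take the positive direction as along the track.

Net displacement equals the area under the velocity-time graph (areas below the axis count negative).
0–5 s: ½(-4 + 3)(5) = -2.5 cm
5–6 s: ½(3 + 2)(1) = 2.5 cm
6–7 s: ½(2 + -12)(1) = -5 cm
7–12 s: ½(-12 + 1)(5) = -27.5 cm
Net displacement = -32.5 cm

-32.5 cm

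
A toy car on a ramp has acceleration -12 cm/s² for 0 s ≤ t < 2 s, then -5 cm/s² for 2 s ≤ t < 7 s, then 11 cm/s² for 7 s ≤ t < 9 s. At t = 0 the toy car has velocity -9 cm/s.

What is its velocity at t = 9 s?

-36 cm/s

Δv equals the area under the a-t graph; then v = v₀ + Δv.
0–2 s: -12 × 2 = -24 cm/s
2–7 s: -5 × 5 = -25 cm/s
7–9 s: 11 × 2 = 22 cm/s
Δv = -27 cm/s, so v(9) = -9 + (-27) = -36 cm/s.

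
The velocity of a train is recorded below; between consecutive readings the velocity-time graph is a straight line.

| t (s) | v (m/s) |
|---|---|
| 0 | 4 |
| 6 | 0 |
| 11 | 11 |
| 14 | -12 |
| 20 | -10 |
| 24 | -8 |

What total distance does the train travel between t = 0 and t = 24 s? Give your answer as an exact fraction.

3652/23 m

Distance (not displacement) is the total path length: add the absolute areas under v-t.
0–6 s: |½(4 + 0)(6)| = 12 m
6–11 s: |½(0 + 11)(5)| = 27.5 m
11–14 s: v = 0 at t = 286/23 s; triangle areas 363/46 + 216/23 = 795/46 m
14–20 s: |½(-12 + -10)(6)| = 66 m
20–24 s: |½(-10 + -8)(4)| = 36 m
Total distance = 3652/23 m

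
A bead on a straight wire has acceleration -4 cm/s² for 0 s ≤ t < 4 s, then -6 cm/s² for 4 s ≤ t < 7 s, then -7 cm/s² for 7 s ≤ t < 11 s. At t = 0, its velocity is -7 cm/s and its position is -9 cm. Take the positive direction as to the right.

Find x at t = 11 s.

-385 cm

On each constant-a segment, Δv = aΔt and Δx = v₀Δt + ½aΔt²; chain segment to segment.
0–4 s: v starts -7 cm/s; Δx = -7·4 + ½·-4·4² = -60 cm; v ends -23 cm/s.
4–7 s: v starts -23 cm/s; Δx = -23·3 + ½·-6·3² = -96 cm; v ends -41 cm/s.
7–11 s: v starts -41 cm/s; Δx = -41·4 + ½·-7·4² = -220 cm; v ends -69 cm/s.
x(11) = -9 + Σ Δx = -385 cm.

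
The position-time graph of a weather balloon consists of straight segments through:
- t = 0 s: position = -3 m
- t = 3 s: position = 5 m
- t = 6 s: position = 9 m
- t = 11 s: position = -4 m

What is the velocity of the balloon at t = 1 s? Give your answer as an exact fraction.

8/3 m/s

Velocity is the slope of the x-t graph on 0–3 s: (5 − -3)/(3 − 0) = 8/3 m/s.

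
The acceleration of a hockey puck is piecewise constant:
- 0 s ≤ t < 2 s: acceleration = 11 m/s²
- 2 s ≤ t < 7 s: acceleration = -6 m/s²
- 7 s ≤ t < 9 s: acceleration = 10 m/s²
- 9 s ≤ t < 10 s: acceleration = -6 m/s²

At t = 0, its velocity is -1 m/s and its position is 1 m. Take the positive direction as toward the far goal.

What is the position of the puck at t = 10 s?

On each constant-a segment, Δv = aΔt and Δx = v₀Δt + ½aΔt²; chain segment to segment.
0–2 s: v starts -1 m/s; Δx = -1·2 + ½·11·2² = 20 m; v ends 21 m/s.
2–7 s: v starts 21 m/s; Δx = 21·5 + ½·-6·5² = 30 m; v ends -9 m/s.
7–9 s: v starts -9 m/s; Δx = -9·2 + ½·10·2² = 2 m; v ends 11 m/s.
9–10 s: v starts 11 m/s; Δx = 11·1 + ½·-6·1² = 8 m; v ends 5 m/s.
x(10) = 1 + Σ Δx = 61 m.

61 m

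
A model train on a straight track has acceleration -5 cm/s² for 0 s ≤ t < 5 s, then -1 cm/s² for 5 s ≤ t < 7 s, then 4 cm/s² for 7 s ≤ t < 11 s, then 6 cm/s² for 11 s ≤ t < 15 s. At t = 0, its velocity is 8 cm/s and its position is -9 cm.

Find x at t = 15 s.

On each constant-a segment, Δv = aΔt and Δx = v₀Δt + ½aΔt²; chain segment to segment.
0–5 s: v starts 8 cm/s; Δx = 8·5 + ½·-5·5² = -22.5 cm; v ends -17 cm/s.
5–7 s: v starts -17 cm/s; Δx = -17·2 + ½·-1·2² = -36 cm; v ends -19 cm/s.
7–11 s: v starts -19 cm/s; Δx = -19·4 + ½·4·4² = -44 cm; v ends -3 cm/s.
11–15 s: v starts -3 cm/s; Δx = -3·4 + ½·6·4² = 36 cm; v ends 21 cm/s.
x(15) = -9 + Σ Δx = -75.5 cm.

-75.5 cm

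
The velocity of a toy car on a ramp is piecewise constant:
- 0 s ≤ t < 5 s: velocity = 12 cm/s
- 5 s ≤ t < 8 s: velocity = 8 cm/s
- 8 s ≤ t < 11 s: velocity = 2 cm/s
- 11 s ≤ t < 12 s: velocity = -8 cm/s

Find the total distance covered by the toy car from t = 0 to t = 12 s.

Total distance travelled is ∫|v| dt — sum the magnitudes of each area piece.
0–5 s: |12| × 5 = 60 cm
5–8 s: |8| × 3 = 24 cm
8–11 s: |2| × 3 = 6 cm
11–12 s: |-8| × 1 = 8 cm
Total distance = 98 cm

98 cm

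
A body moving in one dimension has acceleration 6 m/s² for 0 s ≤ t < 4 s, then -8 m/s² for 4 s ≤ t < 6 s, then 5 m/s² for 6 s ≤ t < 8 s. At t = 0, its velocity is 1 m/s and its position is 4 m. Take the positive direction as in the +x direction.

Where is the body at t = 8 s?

118 m

On each constant-a segment, Δv = aΔt and Δx = v₀Δt + ½aΔt²; chain segment to segment.
0–4 s: v starts 1 m/s; Δx = 1·4 + ½·6·4² = 52 m; v ends 25 m/s.
4–6 s: v starts 25 m/s; Δx = 25·2 + ½·-8·2² = 34 m; v ends 9 m/s.
6–8 s: v starts 9 m/s; Δx = 9·2 + ½·5·2² = 28 m; v ends 19 m/s.
x(8) = 4 + Σ Δx = 118 m.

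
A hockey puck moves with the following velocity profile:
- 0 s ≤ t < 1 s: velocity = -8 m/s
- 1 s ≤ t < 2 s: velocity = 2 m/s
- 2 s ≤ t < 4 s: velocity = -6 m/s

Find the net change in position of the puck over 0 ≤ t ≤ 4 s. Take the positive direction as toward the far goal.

-18 m

Net displacement equals the area under the velocity-time graph (areas below the axis count negative).
0–1 s: -8 × 1 = -8 m
1–2 s: 2 × 1 = 2 m
2–4 s: -6 × 2 = -12 m
Net displacement = -18 m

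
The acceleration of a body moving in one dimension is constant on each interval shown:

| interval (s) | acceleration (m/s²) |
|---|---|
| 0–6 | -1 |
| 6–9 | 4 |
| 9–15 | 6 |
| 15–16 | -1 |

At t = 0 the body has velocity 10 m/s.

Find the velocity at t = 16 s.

Δv equals the area under the a-t graph; then v = v₀ + Δv.
0–6 s: -1 × 6 = -6 m/s
6–9 s: 4 × 3 = 12 m/s
9–15 s: 6 × 6 = 36 m/s
15–16 s: -1 × 1 = -1 m/s
Δv = 41 m/s, so v(16) = 10 + (41) = 51 m/s.

51 m/s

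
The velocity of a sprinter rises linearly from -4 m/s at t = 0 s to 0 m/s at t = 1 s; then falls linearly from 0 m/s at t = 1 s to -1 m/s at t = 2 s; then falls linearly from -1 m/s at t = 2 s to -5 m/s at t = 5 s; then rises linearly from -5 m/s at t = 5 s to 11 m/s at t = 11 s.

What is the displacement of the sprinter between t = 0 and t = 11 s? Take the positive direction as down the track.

Displacement is the signed area under the v-t curve.
0–1 s: ½(-4 + 0)(1) = -2 m
1–2 s: ½(0 + -1)(1) = -0.5 m
2–5 s: ½(-1 + -5)(3) = -9 m
5–11 s: ½(-5 + 11)(6) = 18 m
Net displacement = 6.5 m

6.5 m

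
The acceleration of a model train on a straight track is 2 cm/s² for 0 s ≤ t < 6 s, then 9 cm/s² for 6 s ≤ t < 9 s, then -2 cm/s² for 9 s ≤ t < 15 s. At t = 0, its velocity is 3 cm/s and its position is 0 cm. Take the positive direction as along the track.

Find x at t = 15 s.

On each constant-a segment, Δv = aΔt and Δx = v₀Δt + ½aΔt²; chain segment to segment.
0–6 s: v starts 3 cm/s; Δx = 3·6 + ½·2·6² = 54 cm; v ends 15 cm/s.
6–9 s: v starts 15 cm/s; Δx = 15·3 + ½·9·3² = 85.5 cm; v ends 42 cm/s.
9–15 s: v starts 42 cm/s; Δx = 42·6 + ½·-2·6² = 216 cm; v ends 30 cm/s.
x(15) = 0 + Σ Δx = 355.5 cm.

355.5 cm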